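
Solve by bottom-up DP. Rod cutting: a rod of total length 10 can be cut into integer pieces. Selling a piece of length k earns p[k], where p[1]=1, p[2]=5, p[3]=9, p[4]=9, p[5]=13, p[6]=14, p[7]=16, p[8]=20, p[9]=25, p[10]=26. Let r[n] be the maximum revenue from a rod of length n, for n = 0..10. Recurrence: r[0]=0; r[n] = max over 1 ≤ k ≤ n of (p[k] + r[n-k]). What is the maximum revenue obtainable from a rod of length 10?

   n    0    1    2    3    4    5    6    7    8    9   10
r[n]    0    1    5    9   10   14   18   19   23   27   28

28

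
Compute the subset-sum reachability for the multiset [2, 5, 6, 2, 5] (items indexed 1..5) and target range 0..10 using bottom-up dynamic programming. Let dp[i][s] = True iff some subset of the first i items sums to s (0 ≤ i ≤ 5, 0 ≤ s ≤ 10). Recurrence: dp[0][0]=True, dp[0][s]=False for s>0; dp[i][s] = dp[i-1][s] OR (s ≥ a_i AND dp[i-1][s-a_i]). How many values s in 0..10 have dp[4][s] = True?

i\s   0   1   2   3   4   5   6   7   8   9  10
  0   T   F   F   F   F   F   F   F   F   F   F
  1   T   F   T   F   F   F   F   F   F   F   F
  2   T   F   T   F   F   T   F   T   F   F   F
  3   T   F   T   F   F   T   T   T   T   F   F
  4   T   F   T   F   T   T   T   T   T   T   T
  5   T   F   T   F   T   T   T   T   T   T   T

9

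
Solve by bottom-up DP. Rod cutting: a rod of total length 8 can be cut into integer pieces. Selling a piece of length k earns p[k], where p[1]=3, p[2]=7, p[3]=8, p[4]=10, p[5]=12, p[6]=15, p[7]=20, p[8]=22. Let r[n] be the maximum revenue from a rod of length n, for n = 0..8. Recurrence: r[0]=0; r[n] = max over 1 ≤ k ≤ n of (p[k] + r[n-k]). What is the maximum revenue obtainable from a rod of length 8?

   n    0    1    2    3    4    5    6    7    8
r[n]    0    3    7   10   14   17   21   24   28

28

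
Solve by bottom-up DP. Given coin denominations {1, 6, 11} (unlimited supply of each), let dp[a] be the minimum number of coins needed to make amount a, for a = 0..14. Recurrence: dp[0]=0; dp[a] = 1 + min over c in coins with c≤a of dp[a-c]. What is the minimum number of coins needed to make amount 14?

 a  0  1  2  3  4  5  6  7  8  9 10 11 12 13 14
dp  0  1  2  3  4  5  1  2  3  4  5  1  2  3  4

4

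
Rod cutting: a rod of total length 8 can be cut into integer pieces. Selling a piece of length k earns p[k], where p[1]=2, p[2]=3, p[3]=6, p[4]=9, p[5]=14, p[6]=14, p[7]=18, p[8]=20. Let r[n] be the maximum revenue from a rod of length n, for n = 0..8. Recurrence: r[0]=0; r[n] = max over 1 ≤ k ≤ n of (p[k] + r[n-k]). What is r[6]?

   n    0    1    2    3    4    5    6    7    8
r[n]    0    2    4    6    9   14   16   18   20

16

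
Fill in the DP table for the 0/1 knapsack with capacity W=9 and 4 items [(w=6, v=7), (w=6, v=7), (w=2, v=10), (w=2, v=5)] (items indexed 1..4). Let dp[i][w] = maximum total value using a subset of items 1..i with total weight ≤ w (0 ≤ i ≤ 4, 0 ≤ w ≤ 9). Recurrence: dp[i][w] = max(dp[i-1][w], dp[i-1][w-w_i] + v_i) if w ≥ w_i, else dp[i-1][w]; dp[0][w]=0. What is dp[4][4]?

15

i\w   0   1   2   3   4   5   6   7   8   9
  0   0   0   0   0   0   0   0   0   0   0
  1   0   0   0   0   0   0   7   7   7   7
  2   0   0   0   0   0   0   7   7   7   7
  3   0   0  10  10  10  10  10  10  17  17
  4   0   0  10  10  15  15  15  15  17  17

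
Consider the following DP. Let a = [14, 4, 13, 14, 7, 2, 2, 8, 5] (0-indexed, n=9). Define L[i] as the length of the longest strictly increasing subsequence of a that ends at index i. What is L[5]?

1

   i    0    1    2    3    4    5    6    7    8
a[i]   14    4   13   14    7    2    2    8    5
L[i]    1    1    2    3    2    1    1    3    2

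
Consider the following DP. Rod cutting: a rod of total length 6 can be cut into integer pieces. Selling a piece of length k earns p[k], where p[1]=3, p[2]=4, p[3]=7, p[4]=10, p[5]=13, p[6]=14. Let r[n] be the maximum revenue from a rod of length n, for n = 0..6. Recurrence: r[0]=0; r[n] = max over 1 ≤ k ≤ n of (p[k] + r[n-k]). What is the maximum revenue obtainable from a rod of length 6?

18

   n    0    1    2    3    4    5    6
r[n]    0    3    6    9   12   15   18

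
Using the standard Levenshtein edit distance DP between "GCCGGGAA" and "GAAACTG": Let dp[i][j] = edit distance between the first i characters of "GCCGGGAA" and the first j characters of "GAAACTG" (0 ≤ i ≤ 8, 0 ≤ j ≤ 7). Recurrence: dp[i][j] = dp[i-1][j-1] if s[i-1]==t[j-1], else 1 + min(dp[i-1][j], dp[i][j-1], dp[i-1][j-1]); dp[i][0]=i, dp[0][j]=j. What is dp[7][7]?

6

   ''  G  A  A  A  C  T  G
''  0  1  2  3  4  5  6  7
 G  1  0  1  2  3  4  5  6
 C  2  1  1  2  3  3  4  5
 C  3  2  2  2  3  3  4  5
 G  4  3  3  3  3  4  4  4
 G  5  4  4  4  4  4  5  4
 G  6  5  5  5  5  5  5  5
 A  7  6  5  5  5  6  6  6
 A  8  7  6  5  5  6  7  7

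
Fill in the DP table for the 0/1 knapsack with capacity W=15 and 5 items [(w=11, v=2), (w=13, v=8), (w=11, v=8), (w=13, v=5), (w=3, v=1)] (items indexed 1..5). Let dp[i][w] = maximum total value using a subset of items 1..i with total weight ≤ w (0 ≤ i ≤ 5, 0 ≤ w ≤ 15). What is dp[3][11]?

8

i\w   0   1   2   3   4   5   6   7   8   9  10  11  12  13  14  15
  0   0   0   0   0   0   0   0   0   0   0   0   0   0   0   0   0
  1   0   0   0   0   0   0   0   0   0   0   0   2   2   2   2   2
  2   0   0   0   0   0   0   0   0   0   0   0   2   2   8   8   8
  3   0   0   0   0   0   0   0   0   0   0   0   8   8   8   8   8
  4   0   0   0   0   0   0   0   0   0   0   0   8   8   8   8   8
  5   0   0   0   1   1   1   1   1   1   1   1   8   8   8   9   9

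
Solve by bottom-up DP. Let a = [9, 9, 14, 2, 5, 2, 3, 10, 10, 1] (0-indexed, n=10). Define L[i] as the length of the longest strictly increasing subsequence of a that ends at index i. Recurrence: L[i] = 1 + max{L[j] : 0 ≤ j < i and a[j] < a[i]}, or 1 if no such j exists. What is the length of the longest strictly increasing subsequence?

   i    0    1    2    3    4    5    6    7    8    9
a[i]    9    9   14    2    5    2    3   10   10    1
L[i]    1    1    2    1    2    1    2    3    3    1

3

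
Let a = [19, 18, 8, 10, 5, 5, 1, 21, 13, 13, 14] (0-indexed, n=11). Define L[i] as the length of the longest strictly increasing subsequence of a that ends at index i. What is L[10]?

4

   i    0    1    2    3    4    5    6    7    8    9   10
a[i]   19   18    8   10    5    5    1   21   13   13   14
L[i]    1    1    1    2    1    1    1    3    3    3    4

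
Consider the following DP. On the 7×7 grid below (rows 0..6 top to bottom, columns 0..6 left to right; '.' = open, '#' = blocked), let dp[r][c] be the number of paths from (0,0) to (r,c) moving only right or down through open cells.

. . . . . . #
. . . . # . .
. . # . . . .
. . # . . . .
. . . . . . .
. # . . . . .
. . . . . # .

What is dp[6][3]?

20

r\c   0   1   2   3   4   5   6
  0   1   1   1   1   1   1   0
  1   1   2   3   4   0   1   1
  2   1   3   0   4   4   5   6
  3   1   4   0   4   8  13  19
  4   1   5   5   9  17  30  49
  5   1   0   5  14  31  61 110
  6   1   1   6  20  51   0 110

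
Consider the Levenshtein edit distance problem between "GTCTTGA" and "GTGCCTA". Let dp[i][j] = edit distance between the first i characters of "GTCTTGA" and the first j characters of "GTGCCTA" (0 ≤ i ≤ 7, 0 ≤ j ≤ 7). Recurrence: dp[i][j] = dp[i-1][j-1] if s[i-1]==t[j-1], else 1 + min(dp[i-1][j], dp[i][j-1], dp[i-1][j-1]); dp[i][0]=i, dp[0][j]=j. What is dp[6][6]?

3

   ''  G  T  G  C  C  T  A
''  0  1  2  3  4  5  6  7
 G  1  0  1  2  3  4  5  6
 T  2  1  0  1  2  3  4  5
 C  3  2  1  1  1  2  3  4
 T  4  3  2  2  2  2  2  3
 T  5  4  3  3  3  3  2  3
 G  6  5  4  3  4  4  3  3
 A  7  6  5  4  4  5  4  3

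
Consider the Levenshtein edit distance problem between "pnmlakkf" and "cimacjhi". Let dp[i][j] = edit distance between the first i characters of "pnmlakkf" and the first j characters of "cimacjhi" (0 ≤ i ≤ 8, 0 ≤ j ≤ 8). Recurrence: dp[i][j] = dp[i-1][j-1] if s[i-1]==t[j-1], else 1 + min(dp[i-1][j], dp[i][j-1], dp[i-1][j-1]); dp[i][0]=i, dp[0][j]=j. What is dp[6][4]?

   ''  c  i  m  a  c  j  h  i
''  0  1  2  3  4  5  6  7  8
 p  1  1  2  3  4  5  6  7  8
 n  2  2  2  3  4  5  6  7  8
 m  3  3  3  2  3  4  5  6  7
 l  4  4  4  3  3  4  5  6  7
 a  5  5  5  4  3  4  5  6  7
 k  6  6  6  5  4  4  5  6  7
 k  7  7  7  6  5  5  5  6  7
 f  8  8  8  7  6  6  6  6  7

4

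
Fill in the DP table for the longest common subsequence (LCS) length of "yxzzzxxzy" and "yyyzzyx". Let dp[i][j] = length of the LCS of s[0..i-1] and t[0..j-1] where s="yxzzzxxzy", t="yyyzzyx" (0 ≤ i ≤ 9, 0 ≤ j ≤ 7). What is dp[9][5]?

3

   ''  y  y  y  z  z  y  x
''  0  0  0  0  0  0  0  0
 y  0  1  1  1  1  1  1  1
 x  0  1  1  1  1  1  1  2
 z  0  1  1  1  2  2  2  2
 z  0  1  1  1  2  3  3  3
 z  0  1  1  1  2  3  3  3
 x  0  1  1  1  2  3  3  4
 x  0  1  1  1  2  3  3  4
 z  0  1  1  1  2  3  3  4
 y  0  1  2  2  2  3  4  4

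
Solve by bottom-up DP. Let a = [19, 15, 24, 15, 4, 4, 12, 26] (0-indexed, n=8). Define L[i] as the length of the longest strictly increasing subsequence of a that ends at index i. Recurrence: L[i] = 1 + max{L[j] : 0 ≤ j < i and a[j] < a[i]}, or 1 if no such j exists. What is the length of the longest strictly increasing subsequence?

   i    0    1    2    3    4    5    6    7
a[i]   19   15   24   15    4    4   12   26
L[i]    1    1    2    1    1    1    2    3

3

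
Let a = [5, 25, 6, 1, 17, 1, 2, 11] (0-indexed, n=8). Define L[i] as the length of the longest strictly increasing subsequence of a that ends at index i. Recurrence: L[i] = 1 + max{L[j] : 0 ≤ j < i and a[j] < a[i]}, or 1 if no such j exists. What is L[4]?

   i    0    1    2    3    4    5    6    7
a[i]    5   25    6    1   17    1    2   11
L[i]    1    2    2    1    3    1    2    3

3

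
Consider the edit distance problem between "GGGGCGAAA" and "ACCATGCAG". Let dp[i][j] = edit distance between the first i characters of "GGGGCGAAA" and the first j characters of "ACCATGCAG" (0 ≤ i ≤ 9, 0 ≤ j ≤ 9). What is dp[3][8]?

7

   ''  A  C  C  A  T  G  C  A  G
''  0  1  2  3  4  5  6  7  8  9
 G  1  1  2  3  4  5  5  6  7  8
 G  2  2  2  3  4  5  5  6  7  7
 G  3  3  3  3  4  5  5  6  7  7
 G  4  4  4  4  4  5  5  6  7  7
 C  5  5  4  4  5  5  6  5  6  7
 G  6  6  5  5  5  6  5  6  6  6
 A  7  6  6  6  5  6  6  6  6  7
 A  8  7  7  7  6  6  7  7  6  7
 A  9  8  8  8  7  7  7  8  7  7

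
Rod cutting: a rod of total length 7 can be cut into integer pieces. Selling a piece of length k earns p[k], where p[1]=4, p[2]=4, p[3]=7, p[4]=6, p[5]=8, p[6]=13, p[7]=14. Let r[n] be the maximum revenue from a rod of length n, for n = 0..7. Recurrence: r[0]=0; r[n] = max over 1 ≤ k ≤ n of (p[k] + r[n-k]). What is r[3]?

   n    0    1    2    3    4    5    6    7
r[n]    0    4    8   12   16   20   24   28

12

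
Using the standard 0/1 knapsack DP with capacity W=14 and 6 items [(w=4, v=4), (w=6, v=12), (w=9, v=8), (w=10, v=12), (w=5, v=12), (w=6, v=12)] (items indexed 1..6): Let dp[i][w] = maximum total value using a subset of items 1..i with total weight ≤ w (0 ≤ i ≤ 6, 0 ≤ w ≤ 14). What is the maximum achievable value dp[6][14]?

i\w   0   1   2   3   4   5   6   7   8   9  10  11  12  13  14
  0   0   0   0   0   0   0   0   0   0   0   0   0   0   0   0
  1   0   0   0   0   4   4   4   4   4   4   4   4   4   4   4
  2   0   0   0   0   4   4  12  12  12  12  16  16  16  16  16
  3   0   0   0   0   4   4  12  12  12  12  16  16  16  16  16
  4   0   0   0   0   4   4  12  12  12  12  16  16  16  16  16
  5   0   0   0   0   4  12  12  12  12  16  16  24  24  24  24
  6   0   0   0   0   4  12  12  12  12  16  16  24  24  24  24

24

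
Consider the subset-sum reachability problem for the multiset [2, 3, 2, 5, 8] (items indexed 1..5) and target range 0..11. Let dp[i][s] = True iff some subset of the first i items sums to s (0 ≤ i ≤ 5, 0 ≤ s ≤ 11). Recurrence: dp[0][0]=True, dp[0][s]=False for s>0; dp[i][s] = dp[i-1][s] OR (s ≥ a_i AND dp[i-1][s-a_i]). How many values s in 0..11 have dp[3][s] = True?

i\s   0   1   2   3   4   5   6   7   8   9  10  11
  0   T   F   F   F   F   F   F   F   F   F   F   F
  1   T   F   T   F   F   F   F   F   F   F   F   F
  2   T   F   T   T   F   T   F   F   F   F   F   F
  3   T   F   T   T   T   T   F   T   F   F   F   F
  4   T   F   T   T   T   T   F   T   T   T   T   F
  5   T   F   T   T   T   T   F   T   T   T   T   T

6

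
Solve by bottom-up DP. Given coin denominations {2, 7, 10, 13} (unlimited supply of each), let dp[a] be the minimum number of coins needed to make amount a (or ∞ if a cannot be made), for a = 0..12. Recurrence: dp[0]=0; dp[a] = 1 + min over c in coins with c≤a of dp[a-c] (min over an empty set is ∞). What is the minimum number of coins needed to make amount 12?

2

 a  0  1  2  3  4  5  6  7  8  9 10 11 12
dp  0  -  1  -  2  -  3  1  4  2  1  3  2
(- denotes ∞ / unreachable)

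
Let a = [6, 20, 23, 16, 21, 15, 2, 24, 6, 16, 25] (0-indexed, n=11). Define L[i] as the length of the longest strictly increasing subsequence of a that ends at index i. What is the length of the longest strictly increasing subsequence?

5

   i    0    1    2    3    4    5    6    7    8    9   10
a[i]    6   20   23   16   21   15    2   24    6   16   25
L[i]    1    2    3    2    3    2    1    4    2    3    5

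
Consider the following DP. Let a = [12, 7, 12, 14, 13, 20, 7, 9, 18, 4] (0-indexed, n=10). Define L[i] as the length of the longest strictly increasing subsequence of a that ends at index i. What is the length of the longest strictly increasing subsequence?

   i    0    1    2    3    4    5    6    7    8    9
a[i]   12    7   12   14   13   20    7    9   18    4
L[i]    1    1    2    3    3    4    1    2    4    1

4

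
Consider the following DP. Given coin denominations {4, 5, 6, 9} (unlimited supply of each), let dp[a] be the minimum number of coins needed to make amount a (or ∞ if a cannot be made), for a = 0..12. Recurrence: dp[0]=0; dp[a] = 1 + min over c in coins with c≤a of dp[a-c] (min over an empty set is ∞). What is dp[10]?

2

 a  0  1  2  3  4  5  6  7  8  9 10 11 12
dp  0  -  -  -  1  1  1  -  2  1  2  2  2
(- denotes ∞ / unreachable)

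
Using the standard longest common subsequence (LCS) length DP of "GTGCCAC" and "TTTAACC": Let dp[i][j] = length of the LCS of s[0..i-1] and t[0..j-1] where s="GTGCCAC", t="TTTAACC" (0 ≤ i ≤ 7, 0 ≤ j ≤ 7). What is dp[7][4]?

   ''  T  T  T  A  A  C  C
''  0  0  0  0  0  0  0  0
 G  0  0  0  0  0  0  0  0
 T  0  1  1  1  1  1  1  1
 G  0  1  1  1  1  1  1  1
 C  0  1  1  1  1  1  2  2
 C  0  1  1  1  1  1  2  3
 A  0  1  1  1  2  2  2  3
 C  0  1  1  1  2  2  3  3

2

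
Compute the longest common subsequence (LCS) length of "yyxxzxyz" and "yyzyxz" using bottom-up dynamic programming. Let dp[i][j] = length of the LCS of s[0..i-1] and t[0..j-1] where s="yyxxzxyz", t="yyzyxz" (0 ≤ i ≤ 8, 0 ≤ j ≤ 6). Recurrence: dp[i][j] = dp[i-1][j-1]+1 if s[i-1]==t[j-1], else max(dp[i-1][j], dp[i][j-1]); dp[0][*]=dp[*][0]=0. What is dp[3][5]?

3

   ''  y  y  z  y  x  z
''  0  0  0  0  0  0  0
 y  0  1  1  1  1  1  1
 y  0  1  2  2  2  2  2
 x  0  1  2  2  2  3  3
 x  0  1  2  2  2  3  3
 z  0  1  2  3  3  3  4
 x  0  1  2  3  3  4  4
 y  0  1  2  3  4  4  4
 z  0  1  2  3  4  4  5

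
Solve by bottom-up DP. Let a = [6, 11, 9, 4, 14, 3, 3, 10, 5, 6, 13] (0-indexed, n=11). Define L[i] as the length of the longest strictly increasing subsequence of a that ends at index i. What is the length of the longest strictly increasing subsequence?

   i    0    1    2    3    4    5    6    7    8    9   10
a[i]    6   11    9    4   14    3    3   10    5    6   13
L[i]    1    2    2    1    3    1    1    3    2    3    4

4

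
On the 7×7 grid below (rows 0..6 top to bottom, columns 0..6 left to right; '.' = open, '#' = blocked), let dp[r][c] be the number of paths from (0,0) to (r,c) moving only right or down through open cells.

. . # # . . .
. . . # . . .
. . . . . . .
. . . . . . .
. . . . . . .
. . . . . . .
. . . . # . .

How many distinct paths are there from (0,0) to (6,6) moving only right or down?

r\c   0   1   2   3   4   5   6
  0   1   1   0   0   0   0   0
  1   1   2   2   0   0   0   0
  2   1   3   5   5   5   5   5
  3   1   4   9  14  19  24  29
  4   1   5  14  28  47  71 100
  5   1   6  20  48  95 166 266
  6   1   7  27  75   0 166 432

432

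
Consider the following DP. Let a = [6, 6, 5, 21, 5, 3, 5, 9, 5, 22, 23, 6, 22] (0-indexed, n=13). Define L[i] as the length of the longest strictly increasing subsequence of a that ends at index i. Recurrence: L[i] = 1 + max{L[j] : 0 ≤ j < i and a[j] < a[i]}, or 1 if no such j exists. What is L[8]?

   i    0    1    2    3    4    5    6    7    8    9   10   11   12
a[i]    6    6    5   21    5    3    5    9    5   22   23    6   22
L[i]    1    1    1    2    1    1    2    3    2    4    5    3    4

2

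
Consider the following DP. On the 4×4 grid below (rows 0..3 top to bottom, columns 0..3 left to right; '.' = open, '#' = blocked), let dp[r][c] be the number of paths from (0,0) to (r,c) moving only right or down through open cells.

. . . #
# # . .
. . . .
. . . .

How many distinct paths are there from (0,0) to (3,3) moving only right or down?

3

r\c   0   1   2   3
  0   1   1   1   0
  1   0   0   1   1
  2   0   0   1   2
  3   0   0   1   3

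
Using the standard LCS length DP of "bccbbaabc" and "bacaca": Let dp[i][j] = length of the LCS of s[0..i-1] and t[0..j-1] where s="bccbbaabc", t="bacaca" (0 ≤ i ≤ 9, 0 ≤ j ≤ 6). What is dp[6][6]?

4

   ''  b  a  c  a  c  a
''  0  0  0  0  0  0  0
 b  0  1  1  1  1  1  1
 c  0  1  1  2  2  2  2
 c  0  1  1  2  2  3  3
 b  0  1  1  2  2  3  3
 b  0  1  1  2  2  3  3
 a  0  1  2  2  3  3  4
 a  0  1  2  2  3  3  4
 b  0  1  2  2  3  3  4
 c  0  1  2  3  3  4  4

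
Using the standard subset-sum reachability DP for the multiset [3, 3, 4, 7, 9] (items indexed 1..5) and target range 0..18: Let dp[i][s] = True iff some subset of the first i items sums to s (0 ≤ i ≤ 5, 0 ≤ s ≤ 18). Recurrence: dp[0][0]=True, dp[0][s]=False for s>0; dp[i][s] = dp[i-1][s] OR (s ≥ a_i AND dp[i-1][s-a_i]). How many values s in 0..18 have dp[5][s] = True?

i\s   0   1   2   3   4   5   6   7   8   9  10  11  12  13  14  15  16  17  18
  0   T   F   F   F   F   F   F   F   F   F   F   F   F   F   F   F   F   F   F
  1   T   F   F   T   F   F   F   F   F   F   F   F   F   F   F   F   F   F   F
  2   T   F   F   T   F   F   T   F   F   F   F   F   F   F   F   F   F   F   F
  3   T   F   F   T   T   F   T   T   F   F   T   F   F   F   F   F   F   F   F
  4   T   F   F   T   T   F   T   T   F   F   T   T   F   T   T   F   F   T   F
  5   T   F   F   T   T   F   T   T   F   T   T   T   T   T   T   T   T   T   F

14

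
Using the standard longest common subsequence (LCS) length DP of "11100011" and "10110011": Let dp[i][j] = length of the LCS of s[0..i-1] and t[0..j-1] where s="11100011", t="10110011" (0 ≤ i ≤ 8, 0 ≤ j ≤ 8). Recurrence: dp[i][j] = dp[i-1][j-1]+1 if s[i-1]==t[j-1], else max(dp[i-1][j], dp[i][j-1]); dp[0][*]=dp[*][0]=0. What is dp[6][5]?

   ''  1  0  1  1  0  0  1  1
''  0  0  0  0  0  0  0  0  0
 1  0  1  1  1  1  1  1  1  1
 1  0  1  1  2  2  2  2  2  2
 1  0  1  1  2  3  3  3  3  3
 0  0  1  2  2  3  4  4  4  4
 0  0  1  2  2  3  4  5  5  5
 0  0  1  2  2  3  4  5  5  5
 1  0  1  2  3  3  4  5  6  6
 1  0  1  2  3  4  4  5  6  7

4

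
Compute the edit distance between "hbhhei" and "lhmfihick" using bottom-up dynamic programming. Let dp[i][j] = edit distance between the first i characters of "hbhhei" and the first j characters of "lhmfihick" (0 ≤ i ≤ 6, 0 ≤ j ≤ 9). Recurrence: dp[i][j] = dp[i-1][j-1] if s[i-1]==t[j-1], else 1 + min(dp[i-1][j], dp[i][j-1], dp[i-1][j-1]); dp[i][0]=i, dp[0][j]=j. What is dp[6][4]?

5

   ''  l  h  m  f  i  h  i  c  k
''  0  1  2  3  4  5  6  7  8  9
 h  1  1  1  2  3  4  5  6  7  8
 b  2  2  2  2  3  4  5  6  7  8
 h  3  3  2  3  3  4  4  5  6  7
 h  4  4  3  3  4  4  4  5  6  7
 e  5  5  4  4  4  5  5  5  6  7
 i  6  6  5  5  5  4  5  5  6  7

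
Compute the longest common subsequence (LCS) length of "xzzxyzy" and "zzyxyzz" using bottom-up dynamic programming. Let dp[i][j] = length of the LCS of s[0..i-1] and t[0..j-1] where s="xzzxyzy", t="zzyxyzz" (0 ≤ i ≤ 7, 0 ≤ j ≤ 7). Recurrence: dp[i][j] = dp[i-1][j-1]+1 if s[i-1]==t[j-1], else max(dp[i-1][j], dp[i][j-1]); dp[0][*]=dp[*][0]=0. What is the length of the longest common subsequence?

   ''  z  z  y  x  y  z  z
''  0  0  0  0  0  0  0  0
 x  0  0  0  0  1  1  1  1
 z  0  1  1  1  1  1  2  2
 z  0  1  2  2  2  2  2  3
 x  0  1  2  2  3  3  3  3
 y  0  1  2  3  3  4  4  4
 z  0  1  2  3  3  4  5  5
 y  0  1  2  3  3  4  5  5

5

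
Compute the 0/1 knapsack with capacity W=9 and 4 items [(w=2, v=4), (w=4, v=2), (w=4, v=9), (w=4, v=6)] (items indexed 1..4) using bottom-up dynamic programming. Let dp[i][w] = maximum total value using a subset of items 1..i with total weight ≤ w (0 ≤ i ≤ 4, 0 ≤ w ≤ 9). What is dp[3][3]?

i\w   0   1   2   3   4   5   6   7   8   9
  0   0   0   0   0   0   0   0   0   0   0
  1   0   0   4   4   4   4   4   4   4   4
  2   0   0   4   4   4   4   6   6   6   6
  3   0   0   4   4   9   9  13  13  13  13
  4   0   0   4   4   9   9  13  13  15  15

4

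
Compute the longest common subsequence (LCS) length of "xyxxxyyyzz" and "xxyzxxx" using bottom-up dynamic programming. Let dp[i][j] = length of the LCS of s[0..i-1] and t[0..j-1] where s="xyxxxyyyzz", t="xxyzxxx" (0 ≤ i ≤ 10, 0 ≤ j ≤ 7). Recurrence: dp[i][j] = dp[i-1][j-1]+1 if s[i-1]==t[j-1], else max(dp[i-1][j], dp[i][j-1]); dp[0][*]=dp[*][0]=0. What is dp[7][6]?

4

   ''  x  x  y  z  x  x  x
''  0  0  0  0  0  0  0  0
 x  0  1  1  1  1  1  1  1
 y  0  1  1  2  2  2  2  2
 x  0  1  2  2  2  3  3  3
 x  0  1  2  2  2  3  4  4
 x  0  1  2  2  2  3  4  5
 y  0  1  2  3  3  3  4  5
 y  0  1  2  3  3  3  4  5
 y  0  1  2  3  3  3  4  5
 z  0  1  2  3  4  4  4  5
 z  0  1  2  3  4  4  4  5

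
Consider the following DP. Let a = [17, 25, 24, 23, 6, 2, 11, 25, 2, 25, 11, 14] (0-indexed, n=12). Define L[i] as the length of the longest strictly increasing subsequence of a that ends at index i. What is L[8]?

   i    0    1    2    3    4    5    6    7    8    9   10   11
a[i]   17   25   24   23    6    2   11   25    2   25   11   14
L[i]    1    2    2    2    1    1    2    3    1    3    2    3

1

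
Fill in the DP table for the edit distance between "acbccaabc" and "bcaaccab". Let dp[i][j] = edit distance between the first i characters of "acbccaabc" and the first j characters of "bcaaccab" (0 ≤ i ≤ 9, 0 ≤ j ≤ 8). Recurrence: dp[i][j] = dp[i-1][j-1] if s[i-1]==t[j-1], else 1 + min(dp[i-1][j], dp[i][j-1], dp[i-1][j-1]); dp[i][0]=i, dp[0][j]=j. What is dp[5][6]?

3

   ''  b  c  a  a  c  c  a  b
''  0  1  2  3  4  5  6  7  8
 a  1  1  2  2  3  4  5  6  7
 c  2  2  1  2  3  3  4  5  6
 b  3  2  2  2  3  4  4  5  5
 c  4  3  2  3  3  3  4  5  6
 c  5  4  3  3  4  3  3  4  5
 a  6  5  4  3  3  4  4  3  4
 a  7  6  5  4  3  4  5  4  4
 b  8  7  6  5  4  4  5  5  4
 c  9  8  7  6  5  4  4  5  5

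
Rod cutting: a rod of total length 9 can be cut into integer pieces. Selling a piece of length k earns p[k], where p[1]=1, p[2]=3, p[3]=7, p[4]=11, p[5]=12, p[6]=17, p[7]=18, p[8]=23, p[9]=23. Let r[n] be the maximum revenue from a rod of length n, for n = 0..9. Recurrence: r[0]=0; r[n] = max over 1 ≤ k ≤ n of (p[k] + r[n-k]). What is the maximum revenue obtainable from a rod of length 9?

   n    0    1    2    3    4    5    6    7    8    9
r[n]    0    1    3    7   11   12   17   18   23   24

24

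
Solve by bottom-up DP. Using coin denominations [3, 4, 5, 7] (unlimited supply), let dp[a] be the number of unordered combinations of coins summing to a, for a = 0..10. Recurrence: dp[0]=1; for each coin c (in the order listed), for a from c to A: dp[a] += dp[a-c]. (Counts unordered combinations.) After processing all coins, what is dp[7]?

after  coin     0     1     2     3     4     5     6     7     8     9    10
          3     1     0     0     1     0     0     1     0     0     1     0
          4     1     0     0     1     1     0     1     1     1     1     1
          5     1     0     0     1     1     1     1     1     2     2     2
          7     1     0     0     1     1     1     1     2     2     2     3

2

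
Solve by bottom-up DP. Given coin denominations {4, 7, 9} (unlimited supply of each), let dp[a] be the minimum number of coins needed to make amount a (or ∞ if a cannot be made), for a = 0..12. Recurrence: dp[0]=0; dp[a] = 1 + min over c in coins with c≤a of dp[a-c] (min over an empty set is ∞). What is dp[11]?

 a  0  1  2  3  4  5  6  7  8  9 10 11 12
dp  0  -  -  -  1  -  -  1  2  1  -  2  3
(- denotes ∞ / unreachable)

2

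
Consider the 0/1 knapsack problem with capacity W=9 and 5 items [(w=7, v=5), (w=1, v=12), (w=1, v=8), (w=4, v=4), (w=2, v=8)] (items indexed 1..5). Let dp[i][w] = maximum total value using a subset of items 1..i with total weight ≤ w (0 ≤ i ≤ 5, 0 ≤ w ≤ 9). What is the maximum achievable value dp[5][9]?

32

i\w   0   1   2   3   4   5   6   7   8   9
  0   0   0   0   0   0   0   0   0   0   0
  1   0   0   0   0   0   0   0   5   5   5
  2   0  12  12  12  12  12  12  12  17  17
  3   0  12  20  20  20  20  20  20  20  25
  4   0  12  20  20  20  20  24  24  24  25
  5   0  12  20  20  28  28  28  28  32  32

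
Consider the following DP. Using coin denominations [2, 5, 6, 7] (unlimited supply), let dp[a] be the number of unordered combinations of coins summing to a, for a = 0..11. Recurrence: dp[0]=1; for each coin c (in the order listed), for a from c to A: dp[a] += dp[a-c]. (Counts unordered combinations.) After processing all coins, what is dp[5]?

after  coin     0     1     2     3     4     5     6     7     8     9    10    11
          2     1     0     1     0     1     0     1     0     1     0     1     0
          5     1     0     1     0     1     1     1     1     1     1     2     1
          6     1     0     1     0     1     1     2     1     2     1     3     2
          7     1     0     1     0     1     1     2     2     2     2     3     3

1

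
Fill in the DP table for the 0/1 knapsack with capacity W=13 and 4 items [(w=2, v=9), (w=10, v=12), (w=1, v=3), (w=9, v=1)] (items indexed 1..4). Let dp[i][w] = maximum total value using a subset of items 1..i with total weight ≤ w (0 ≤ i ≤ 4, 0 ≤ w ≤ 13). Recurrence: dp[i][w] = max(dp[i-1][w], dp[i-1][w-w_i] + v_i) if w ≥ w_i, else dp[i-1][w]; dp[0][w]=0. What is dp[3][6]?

i\w   0   1   2   3   4   5   6   7   8   9  10  11  12  13
  0   0   0   0   0   0   0   0   0   0   0   0   0   0   0
  1   0   0   9   9   9   9   9   9   9   9   9   9   9   9
  2   0   0   9   9   9   9   9   9   9   9  12  12  21  21
  3   0   3   9  12  12  12  12  12  12  12  12  15  21  24
  4   0   3   9  12  12  12  12  12  12  12  12  15  21  24

12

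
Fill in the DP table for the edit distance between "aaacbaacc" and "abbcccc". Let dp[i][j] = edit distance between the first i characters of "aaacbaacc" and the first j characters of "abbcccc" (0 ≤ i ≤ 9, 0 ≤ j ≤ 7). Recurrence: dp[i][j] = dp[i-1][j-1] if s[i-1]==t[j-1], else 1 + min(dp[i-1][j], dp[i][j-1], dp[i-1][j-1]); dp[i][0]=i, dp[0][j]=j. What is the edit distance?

   ''  a  b  b  c  c  c  c
''  0  1  2  3  4  5  6  7
 a  1  0  1  2  3  4  5  6
 a  2  1  1  2  3  4  5  6
 a  3  2  2  2  3  4  5  6
 c  4  3  3  3  2  3  4  5
 b  5  4  3  3  3  3  4  5
 a  6  5  4  4  4  4  4  5
 a  7  6  5  5  5  5  5  5
 c  8  7  6  6  5  5  5  5
 c  9  8  7  7  6  5  5  5

5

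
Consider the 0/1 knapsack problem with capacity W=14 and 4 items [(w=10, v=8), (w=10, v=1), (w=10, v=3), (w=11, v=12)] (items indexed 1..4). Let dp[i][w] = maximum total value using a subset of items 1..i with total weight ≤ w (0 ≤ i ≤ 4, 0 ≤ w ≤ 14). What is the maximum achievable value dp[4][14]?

i\w   0   1   2   3   4   5   6   7   8   9  10  11  12  13  14
  0   0   0   0   0   0   0   0   0   0   0   0   0   0   0   0
  1   0   0   0   0   0   0   0   0   0   0   8   8   8   8   8
  2   0   0   0   0   0   0   0   0   0   0   8   8   8   8   8
  3   0   0   0   0   0   0   0   0   0   0   8   8   8   8   8
  4   0   0   0   0   0   0   0   0   0   0   8  12  12  12  12

12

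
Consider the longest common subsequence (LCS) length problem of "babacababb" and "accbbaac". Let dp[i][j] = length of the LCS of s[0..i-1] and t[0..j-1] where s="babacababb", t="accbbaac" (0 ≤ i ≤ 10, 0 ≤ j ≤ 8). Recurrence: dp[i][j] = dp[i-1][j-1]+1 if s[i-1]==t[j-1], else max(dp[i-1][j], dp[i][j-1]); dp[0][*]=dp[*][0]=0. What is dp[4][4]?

   ''  a  c  c  b  b  a  a  c
''  0  0  0  0  0  0  0  0  0
 b  0  0  0  0  1  1  1  1  1
 a  0  1  1  1  1  1  2  2  2
 b  0  1  1  1  2  2  2  2  2
 a  0  1  1  1  2  2  3  3  3
 c  0  1  2  2  2  2  3  3  4
 a  0  1  2  2  2  2  3  4  4
 b  0  1  2  2  3  3  3  4  4
 a  0  1  2  2  3  3  4  4  4
 b  0  1  2  2  3  4  4  4  4
 b  0  1  2  2  3  4  4  4  4

2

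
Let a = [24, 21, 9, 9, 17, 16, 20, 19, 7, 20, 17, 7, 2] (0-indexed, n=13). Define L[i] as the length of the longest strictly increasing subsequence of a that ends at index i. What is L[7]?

3

   i    0    1    2    3    4    5    6    7    8    9   10   11   12
a[i]   24   21    9    9   17   16   20   19    7   20   17    7    2
L[i]    1    1    1    1    2    2    3    3    1    4    3    1    1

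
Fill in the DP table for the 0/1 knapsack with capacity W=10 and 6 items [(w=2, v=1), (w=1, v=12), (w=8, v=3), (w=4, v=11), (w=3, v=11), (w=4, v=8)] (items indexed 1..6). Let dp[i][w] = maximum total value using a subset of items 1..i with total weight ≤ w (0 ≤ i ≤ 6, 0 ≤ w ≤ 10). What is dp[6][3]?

13

i\w   0   1   2   3   4   5   6   7   8   9  10
  0   0   0   0   0   0   0   0   0   0   0   0
  1   0   0   1   1   1   1   1   1   1   1   1
  2   0  12  12  13  13  13  13  13  13  13  13
  3   0  12  12  13  13  13  13  13  13  15  15
  4   0  12  12  13  13  23  23  24  24  24  24
  5   0  12  12  13  23  23  24  24  34  34  35
  6   0  12  12  13  23  23  24  24  34  34  35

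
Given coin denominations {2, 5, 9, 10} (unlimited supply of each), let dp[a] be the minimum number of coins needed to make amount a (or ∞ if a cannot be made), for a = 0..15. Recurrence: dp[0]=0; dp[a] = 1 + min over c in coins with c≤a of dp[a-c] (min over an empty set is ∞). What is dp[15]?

2

 a  0  1  2  3  4  5  6  7  8  9 10 11 12 13 14 15
dp  0  -  1  -  2  1  3  2  4  1  1  2  2  3  2  2
(- denotes ∞ / unreachable)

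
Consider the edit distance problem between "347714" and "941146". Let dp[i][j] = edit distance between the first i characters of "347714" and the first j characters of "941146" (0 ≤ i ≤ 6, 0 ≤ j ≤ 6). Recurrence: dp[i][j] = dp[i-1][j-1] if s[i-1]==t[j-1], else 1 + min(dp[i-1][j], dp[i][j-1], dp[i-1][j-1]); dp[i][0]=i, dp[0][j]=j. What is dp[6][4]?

   ''  9  4  1  1  4  6
''  0  1  2  3  4  5  6
 3  1  1  2  3  4  5  6
 4  2  2  1  2  3  4  5
 7  3  3  2  2  3  4  5
 7  4  4  3  3  3  4  5
 1  5  5  4  3  3  4  5
 4  6  6  5  4  4  3  4

4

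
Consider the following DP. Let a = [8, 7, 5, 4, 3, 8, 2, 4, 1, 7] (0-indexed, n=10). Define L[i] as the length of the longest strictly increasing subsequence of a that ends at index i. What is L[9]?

   i    0    1    2    3    4    5    6    7    8    9
a[i]    8    7    5    4    3    8    2    4    1    7
L[i]    1    1    1    1    1    2    1    2    1    3

3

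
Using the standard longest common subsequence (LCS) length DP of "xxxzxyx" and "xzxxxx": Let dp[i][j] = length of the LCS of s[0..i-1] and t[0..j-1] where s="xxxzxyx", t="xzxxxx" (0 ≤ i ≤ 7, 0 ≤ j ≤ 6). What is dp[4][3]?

2

   ''  x  z  x  x  x  x
''  0  0  0  0  0  0  0
 x  0  1  1  1  1  1  1
 x  0  1  1  2  2  2  2
 x  0  1  1  2  3  3  3
 z  0  1  2  2  3  3  3
 x  0  1  2  3  3  4  4
 y  0  1  2  3  3  4  4
 x  0  1  2  3  4  4  5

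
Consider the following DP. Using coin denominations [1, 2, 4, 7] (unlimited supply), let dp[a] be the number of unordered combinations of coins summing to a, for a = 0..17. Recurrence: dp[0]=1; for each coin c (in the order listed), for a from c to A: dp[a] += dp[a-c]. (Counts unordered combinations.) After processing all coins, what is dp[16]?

36

after  coin     0     1     2     3     4     5     6     7     8     9    10    11    12    13    14    15    16    17
          1     1     1     1     1     1     1     1     1     1     1     1     1     1     1     1     1     1     1
          2     1     1     2     2     3     3     4     4     5     5     6     6     7     7     8     8     9     9
          4     1     1     2     2     4     4     6     6     9     9    12    12    16    16    20    20    25    25
          7     1     1     2     2     4     4     6     7    10    11    14    16    20    22    27    30    36    39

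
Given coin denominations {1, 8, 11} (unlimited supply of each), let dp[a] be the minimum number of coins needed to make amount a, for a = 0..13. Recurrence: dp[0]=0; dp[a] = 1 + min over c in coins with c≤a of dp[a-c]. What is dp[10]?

3

 a  0  1  2  3  4  5  6  7  8  9 10 11 12 13
dp  0  1  2  3  4  5  6  7  1  2  3  1  2  3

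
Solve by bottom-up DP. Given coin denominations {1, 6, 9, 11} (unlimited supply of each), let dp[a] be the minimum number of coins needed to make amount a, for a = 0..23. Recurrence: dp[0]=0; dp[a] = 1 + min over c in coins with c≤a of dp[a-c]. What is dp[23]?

3

 a  0  1  2  3  4  5  6  7  8  9 10 11 12 13 14 15 16 17 18 19 20 21 22 23
dp  0  1  2  3  4  5  1  2  3  1  2  1  2  3  4  2  3  2  2  3  2  3  2  3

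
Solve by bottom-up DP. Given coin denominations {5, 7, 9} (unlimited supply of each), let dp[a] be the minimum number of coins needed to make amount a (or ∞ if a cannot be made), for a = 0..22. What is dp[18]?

2

 a  0  1  2  3  4  5  6  7  8  9 10 11 12 13 14 15 16 17 18 19 20 21 22
dp  0  -  -  -  -  1  -  1  -  1  2  -  2  -  2  3  2  3  2  3  4  3  4
(- denotes ∞ / unreachable)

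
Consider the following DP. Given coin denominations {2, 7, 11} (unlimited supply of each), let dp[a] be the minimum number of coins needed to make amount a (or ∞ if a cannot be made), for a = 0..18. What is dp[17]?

 a  0  1  2  3  4  5  6  7  8  9 10 11 12 13 14 15 16 17 18
dp  0  -  1  -  2  -  3  1  4  2  5  1  6  2  2  3  3  4  2
(- denotes ∞ / unreachable)

4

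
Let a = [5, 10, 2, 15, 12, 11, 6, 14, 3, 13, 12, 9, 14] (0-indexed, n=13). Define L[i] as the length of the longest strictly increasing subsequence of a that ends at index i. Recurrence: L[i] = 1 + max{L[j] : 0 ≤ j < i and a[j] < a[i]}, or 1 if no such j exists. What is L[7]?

4

   i    0    1    2    3    4    5    6    7    8    9   10   11   12
a[i]    5   10    2   15   12   11    6   14    3   13   12    9   14
L[i]    1    2    1    3    3    3    2    4    2    4    4    3    5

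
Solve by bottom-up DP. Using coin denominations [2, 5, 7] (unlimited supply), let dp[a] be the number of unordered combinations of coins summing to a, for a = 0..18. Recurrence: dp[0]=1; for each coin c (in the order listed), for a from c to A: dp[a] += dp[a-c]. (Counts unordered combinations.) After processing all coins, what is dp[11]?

2

after  coin     0     1     2     3     4     5     6     7     8     9    10    11    12    13    14    15    16    17    18
          2     1     0     1     0     1     0     1     0     1     0     1     0     1     0     1     0     1     0     1
          5     1     0     1     0     1     1     1     1     1     1     2     1     2     1     2     2     2     2     2
          7     1     0     1     0     1     1     1     2     1     2     2     2     3     2     4     3     4     4     4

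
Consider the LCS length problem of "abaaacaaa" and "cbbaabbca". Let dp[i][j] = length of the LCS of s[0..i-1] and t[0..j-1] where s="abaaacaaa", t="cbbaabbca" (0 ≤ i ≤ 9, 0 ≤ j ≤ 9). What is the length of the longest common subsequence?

5

   ''  c  b  b  a  a  b  b  c  a
''  0  0  0  0  0  0  0  0  0  0
 a  0  0  0  0  1  1  1  1  1  1
 b  0  0  1  1  1  1  2  2  2  2
 a  0  0  1  1  2  2  2  2  2  3
 a  0  0  1  1  2  3  3  3  3  3
 a  0  0  1  1  2  3  3  3  3  4
 c  0  1  1  1  2  3  3  3  4  4
 a  0  1  1  1  2  3  3  3  4  5
 a  0  1  1  1  2  3  3  3  4  5
 a  0  1  1  1  2  3  3  3  4  5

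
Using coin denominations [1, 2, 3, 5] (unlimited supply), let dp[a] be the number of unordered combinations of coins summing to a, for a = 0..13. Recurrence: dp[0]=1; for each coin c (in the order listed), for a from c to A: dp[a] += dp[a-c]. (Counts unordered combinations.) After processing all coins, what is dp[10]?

20

after  coin     0     1     2     3     4     5     6     7     8     9    10    11    12    13
          1     1     1     1     1     1     1     1     1     1     1     1     1     1     1
          2     1     1     2     2     3     3     4     4     5     5     6     6     7     7
          3     1     1     2     3     4     5     7     8    10    12    14    16    19    21
          5     1     1     2     3     4     6     8    10    13    16    20    24    29    34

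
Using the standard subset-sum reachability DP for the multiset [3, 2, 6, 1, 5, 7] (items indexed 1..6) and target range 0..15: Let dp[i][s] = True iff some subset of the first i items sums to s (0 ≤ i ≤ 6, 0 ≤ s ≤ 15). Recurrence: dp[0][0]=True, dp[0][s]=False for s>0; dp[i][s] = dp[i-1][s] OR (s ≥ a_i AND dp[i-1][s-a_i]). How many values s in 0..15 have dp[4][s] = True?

13

i\s   0   1   2   3   4   5   6   7   8   9  10  11  12  13  14  15
  0   T   F   F   F   F   F   F   F   F   F   F   F   F   F   F   F
  1   T   F   F   T   F   F   F   F   F   F   F   F   F   F   F   F
  2   T   F   T   T   F   T   F   F   F   F   F   F   F   F   F   F
  3   T   F   T   T   F   T   T   F   T   T   F   T   F   F   F   F
  4   T   T   T   T   T   T   T   T   T   T   T   T   T   F   F   F
  5   T   T   T   T   T   T   T   T   T   T   T   T   T   T   T   T
  6   T   T   T   T   T   T   T   T   T   T   T   T   T   T   T   T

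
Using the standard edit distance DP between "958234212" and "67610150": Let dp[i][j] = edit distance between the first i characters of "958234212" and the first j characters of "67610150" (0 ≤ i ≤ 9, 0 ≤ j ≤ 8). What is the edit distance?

9

   ''  6  7  6  1  0  1  5  0
''  0  1  2  3  4  5  6  7  8
 9  1  1  2  3  4  5  6  7  8
 5  2  2  2  3  4  5  6  6  7
 8  3  3  3  3  4  5  6  7  7
 2  4  4  4  4  4  5  6  7  8
 3  5  5  5  5  5  5  6  7  8
 4  6  6  6  6  6  6  6  7  8
 2  7  7  7  7  7  7  7  7  8
 1  8  8  8  8  7  8  7  8  8
 2  9  9  9  9  8  8  8  8  9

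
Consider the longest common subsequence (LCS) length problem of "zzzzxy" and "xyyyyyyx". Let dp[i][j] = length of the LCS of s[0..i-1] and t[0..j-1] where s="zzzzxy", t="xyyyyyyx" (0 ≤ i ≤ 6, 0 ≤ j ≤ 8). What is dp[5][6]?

   ''  x  y  y  y  y  y  y  x
''  0  0  0  0  0  0  0  0  0
 z  0  0  0  0  0  0  0  0  0
 z  0  0  0  0  0  0  0  0  0
 z  0  0  0  0  0  0  0  0  0
 z  0  0  0  0  0  0  0  0  0
 x  0  1  1  1  1  1  1  1  1
 y  0  1  2  2  2  2  2  2  2

1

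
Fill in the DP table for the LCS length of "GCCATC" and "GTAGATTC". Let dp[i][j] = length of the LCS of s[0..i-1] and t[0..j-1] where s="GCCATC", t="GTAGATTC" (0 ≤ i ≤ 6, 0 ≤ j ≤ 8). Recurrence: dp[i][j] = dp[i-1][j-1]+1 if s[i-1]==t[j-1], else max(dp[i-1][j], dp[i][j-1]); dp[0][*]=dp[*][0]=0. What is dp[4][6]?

   ''  G  T  A  G  A  T  T  C
''  0  0  0  0  0  0  0  0  0
 G  0  1  1  1  1  1  1  1  1
 C  0  1  1  1  1  1  1  1  2
 C  0  1  1  1  1  1  1  1  2
 A  0  1  1  2  2  2  2  2  2
 T  0  1  2  2  2  2  3  3  3
 C  0  1  2  2  2  2  3  3  4

2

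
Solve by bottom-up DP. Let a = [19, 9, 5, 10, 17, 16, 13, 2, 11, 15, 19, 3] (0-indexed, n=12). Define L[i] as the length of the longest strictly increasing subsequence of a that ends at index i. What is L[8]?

   i    0    1    2    3    4    5    6    7    8    9   10   11
a[i]   19    9    5   10   17   16   13    2   11   15   19    3
L[i]    1    1    1    2    3    3    3    1    3    4    5    2

3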